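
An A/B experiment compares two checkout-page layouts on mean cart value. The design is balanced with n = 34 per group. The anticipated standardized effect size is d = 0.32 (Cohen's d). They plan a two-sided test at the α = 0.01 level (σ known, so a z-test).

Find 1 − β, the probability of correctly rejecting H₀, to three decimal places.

Power ≈ 0.105

Noncentrality parameter: δ = d·√(n/2) = 0.32 × √(34/2) = 1.3194
Two-sided α = 0.01 → critical value z_{0.005} = 2.576.
Power = Φ(δ − 2.576) + Φ(−δ − 2.576) = Φ(-1.256) + Φ(-3.895) = 0.1045 + 0.0000 = 0.1045.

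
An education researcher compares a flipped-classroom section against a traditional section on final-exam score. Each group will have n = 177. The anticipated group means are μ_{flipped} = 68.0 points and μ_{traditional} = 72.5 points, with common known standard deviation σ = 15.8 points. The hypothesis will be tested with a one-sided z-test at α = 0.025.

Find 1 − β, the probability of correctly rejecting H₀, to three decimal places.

Standardized effect: d = |μ_{flipped} − μ_{traditional}| / σ = |68.0 − 72.5| / 15.8 = 0.2848
Noncentrality parameter: δ = d·√(n/2) = 0.2848 × √(177/2) = 2.6793
Critical value for a one-sided test at α = 0.025: z_α = 1.960.
Power = P(Z > 1.960 − δ) = Φ(0.719) = 0.7640.

Power ≈ 0.764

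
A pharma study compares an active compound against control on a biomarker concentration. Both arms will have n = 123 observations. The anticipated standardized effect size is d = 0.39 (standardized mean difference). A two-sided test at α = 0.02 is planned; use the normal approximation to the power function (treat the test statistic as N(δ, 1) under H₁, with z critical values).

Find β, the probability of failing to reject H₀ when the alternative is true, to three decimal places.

β ≈ 0.232

Noncentrality parameter: δ = d·√(n/2) = 0.39 × √(123/2) = 3.0585
Critical value for a two-sided test at α = 0.02: z_{α/2} = 2.326.
Power = Φ(δ − 2.326) + Φ(−δ − 2.326) = Φ(0.732) + Φ(-5.385) = 0.7679 + 0.0000 = 0.7679.
Type II error: β = 1 − power = 1 − 0.7679 = 0.2321.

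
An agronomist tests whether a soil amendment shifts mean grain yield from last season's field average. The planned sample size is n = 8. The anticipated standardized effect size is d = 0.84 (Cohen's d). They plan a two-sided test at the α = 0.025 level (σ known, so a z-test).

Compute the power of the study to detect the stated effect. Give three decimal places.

Power ≈ 0.553

Noncentrality parameter: λ = d·√n = 0.84 × √8 = 2.3759
Two-sided α = 0.025 → critical value z_{0.0125} = 2.241.
Power = Φ(λ − 2.241) + Φ(−λ − 2.241) = Φ(0.134) + Φ(-4.617) = 0.5535 + 0.0000 = 0.5535.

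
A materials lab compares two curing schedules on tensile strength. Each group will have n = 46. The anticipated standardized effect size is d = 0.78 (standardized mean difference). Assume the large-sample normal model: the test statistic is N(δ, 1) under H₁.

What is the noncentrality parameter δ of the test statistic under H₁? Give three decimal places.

δ ≈ 3.741

δ = d·√(n/2) = 0.78 × √(46/2) = 3.7407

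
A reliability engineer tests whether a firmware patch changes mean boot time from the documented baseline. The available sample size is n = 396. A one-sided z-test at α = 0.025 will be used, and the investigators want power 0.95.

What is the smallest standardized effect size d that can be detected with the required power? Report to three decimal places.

Need Φ(δ − 1.960) = 0.95, so δ = 1.960 + 1.645 = 3.605.
δ = d·√n ⇒ d = δ/√n = 3.605/√396 = 0.1811.

d ≈ 0.181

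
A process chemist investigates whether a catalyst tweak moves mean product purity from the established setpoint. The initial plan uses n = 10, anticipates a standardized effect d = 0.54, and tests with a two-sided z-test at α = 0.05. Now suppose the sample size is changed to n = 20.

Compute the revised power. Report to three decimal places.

With n = 20: δ = d·√n = 0.54 × √20 = 2.4150. Critical value z_{0.025} = 1.960.
Revised power = Φ(δ − 1.960) + Φ(−δ − 1.960) = Φ(0.455) + Φ(-4.375) = 0.6754 + 0.0000 = 0.6754.

Power ≈ 0.675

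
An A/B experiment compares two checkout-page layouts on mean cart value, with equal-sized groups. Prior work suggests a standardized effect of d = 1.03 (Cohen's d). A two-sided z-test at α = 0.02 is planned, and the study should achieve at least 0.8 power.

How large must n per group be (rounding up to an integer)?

Set Φ(δ − 2.326) = 0.8; then δ − 2.326 = Φ⁻¹(0.8) = 0.842, giving δ = 3.168.
(The Φ(−δ − z_{α/2}) term is vanishingly small for δ > 0 and is dropped in the standard sample-size formula.)
δ = d·√(n/2) ⇒ n = 2(δ/d)² = 2 × (3.168 / 1.03)² = 18.92.
Rounding up, n = 19 per group.

n = 19 per group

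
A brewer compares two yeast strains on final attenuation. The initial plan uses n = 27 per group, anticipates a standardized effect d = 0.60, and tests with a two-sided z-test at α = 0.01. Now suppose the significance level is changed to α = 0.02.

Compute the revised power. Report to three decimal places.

Power ≈ 0.452

δ = d·√(n/2) = 0.60 × √(27/2) = 2.2045 (unchanged). New critical value: z_{0.01} = 2.326.
Revised power = Φ(δ − 2.326) + Φ(−δ − 2.326) = Φ(-0.122) + Φ(-4.531) = 0.4515 + 0.0000 = 0.4515.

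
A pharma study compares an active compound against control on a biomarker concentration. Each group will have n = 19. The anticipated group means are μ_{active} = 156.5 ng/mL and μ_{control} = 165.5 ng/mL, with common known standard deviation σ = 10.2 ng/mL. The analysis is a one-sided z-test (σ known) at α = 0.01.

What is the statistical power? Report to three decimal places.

Standardized effect: d = |μ_{active} − μ_{control}| / σ = |156.5 − 165.5| / 10.2 = 0.8824
Noncentrality parameter: δ = d·√(n/2) = 0.8824 × √(19/2) = 2.7196
Critical value for a one-sided test at α = 0.01: z_α = 2.326.
Power = Φ(δ − 2.326) = Φ(0.393) = 0.6529.

Power ≈ 0.653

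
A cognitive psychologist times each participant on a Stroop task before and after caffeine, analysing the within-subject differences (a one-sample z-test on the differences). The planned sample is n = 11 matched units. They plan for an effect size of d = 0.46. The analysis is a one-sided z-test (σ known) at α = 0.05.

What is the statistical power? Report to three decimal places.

Noncentrality parameter: δ = d·√n = 0.46 × √11 = 1.5256
One-sided α = 0.05 → critical value z_{0.05} = 1.645.
Power = Φ(δ − 1.645) = Φ(-0.119) = 0.4526.

Power ≈ 0.453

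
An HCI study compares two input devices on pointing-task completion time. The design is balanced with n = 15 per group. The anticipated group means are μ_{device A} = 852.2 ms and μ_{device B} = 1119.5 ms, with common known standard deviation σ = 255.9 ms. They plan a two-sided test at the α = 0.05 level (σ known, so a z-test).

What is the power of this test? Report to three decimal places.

Power ≈ 0.816

Standardized effect: d = |μ_{device A} − μ_{device B}| / σ = |852.2 − 1119.5| / 255.9 = 1.0445
Noncentrality parameter: δ = d·√(n/2) = 1.0445 × √(15/2) = 2.8606
Two-sided α = 0.05 → critical value z_{0.025} = 1.960.
Power = Φ(δ − 1.960) + Φ(−δ − 1.960) = Φ(0.901) + Φ(-4.821) = 0.8161 + 0.0000 = 0.8161.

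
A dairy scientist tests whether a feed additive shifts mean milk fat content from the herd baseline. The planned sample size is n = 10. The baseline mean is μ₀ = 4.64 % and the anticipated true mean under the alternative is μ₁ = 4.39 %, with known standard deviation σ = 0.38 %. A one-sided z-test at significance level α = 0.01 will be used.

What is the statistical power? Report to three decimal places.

Standardized effect: d = |μ₁ − μ₀| / σ = |4.39 − 4.64| / 0.38 = 0.6579
Noncentrality parameter: δ = d·√n = 0.6579 × √10 = 2.0804
One-sided α = 0.01 → critical value z_{0.01} = 2.326.
Power = P(Z > 2.326 − δ) = Φ(-0.246) = 0.4029.

Power ≈ 0.403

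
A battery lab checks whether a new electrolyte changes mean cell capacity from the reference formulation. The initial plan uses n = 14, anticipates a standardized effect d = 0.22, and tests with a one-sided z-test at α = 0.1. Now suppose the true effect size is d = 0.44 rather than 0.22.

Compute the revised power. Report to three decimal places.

Power ≈ 0.642

With d = 0.44: δ = d·√n = 0.44 × √14 = 1.6463. Critical value z_{0.1} = 1.282.
Revised power = Φ(δ − 1.282) = Φ(0.365) = 0.6424.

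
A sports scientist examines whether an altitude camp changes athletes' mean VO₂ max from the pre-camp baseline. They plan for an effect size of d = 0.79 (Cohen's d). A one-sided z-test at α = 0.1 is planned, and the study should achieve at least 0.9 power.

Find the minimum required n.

n = 11

For power 0.9 need Φ(δ − z_{0.1}) = 0.9, so δ = z_{0.1} + z_{0.10} = 1.282 + 1.282 = 2.563.
δ = d·√n ⇒ n = (δ/d)² = (2.563 / 0.79)² = 10.53.
Rounding up, n = 11.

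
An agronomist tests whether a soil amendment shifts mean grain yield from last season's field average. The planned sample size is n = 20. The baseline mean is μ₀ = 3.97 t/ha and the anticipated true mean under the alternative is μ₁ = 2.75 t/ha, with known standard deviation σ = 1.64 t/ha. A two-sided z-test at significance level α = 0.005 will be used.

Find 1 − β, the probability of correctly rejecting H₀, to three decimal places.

Standardized effect: d = |μ₁ − μ₀| / σ = |2.75 − 3.97| / 1.64 = 0.7439
Noncentrality parameter: δ = d·√n = 0.7439 × √20 = 3.3268
Critical value for a two-sided test at α = 0.005: z_{α/2} = 2.807.
Power = Φ(δ − 2.807) + Φ(−δ − 2.807) = Φ(0.520) + Φ(-6.134) = 0.6984 + 0.0000 = 0.6984.

Power ≈ 0.698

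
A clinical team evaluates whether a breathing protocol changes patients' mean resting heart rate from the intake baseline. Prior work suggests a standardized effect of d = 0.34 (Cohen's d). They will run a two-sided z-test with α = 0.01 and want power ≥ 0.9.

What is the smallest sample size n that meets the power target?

n = 129

Set Φ(δ − 2.576) = 0.9; then δ − 2.576 = Φ⁻¹(0.9) = 1.282, giving δ = 3.857.
(For δ > 0 the lower-tail rejection region contributes negligibly to power, so the one-term inversion is standard.)
δ = d·√n ⇒ n = (δ/d)² = (3.857 / 0.34)² = 128.71.
Rounding up, n = 129.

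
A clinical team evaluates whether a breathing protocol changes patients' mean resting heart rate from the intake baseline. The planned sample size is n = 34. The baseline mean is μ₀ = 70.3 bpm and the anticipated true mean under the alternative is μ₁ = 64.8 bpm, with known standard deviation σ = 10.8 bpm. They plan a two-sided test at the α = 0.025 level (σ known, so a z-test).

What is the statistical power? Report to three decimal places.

Power ≈ 0.767

Standardized effect: d = |μ₁ − μ₀| / σ = |64.8 − 70.3| / 10.8 = 0.5093
Noncentrality parameter: δ = d·√n = 0.5093 × √34 = 2.9695
Two-sided α = 0.025 → critical value z_{0.0125} = 2.241.
Power = Φ(δ − 2.241) + Φ(−δ − 2.241) = Φ(0.728) + Φ(-5.211) = 0.7667 + 0.0000 = 0.7667.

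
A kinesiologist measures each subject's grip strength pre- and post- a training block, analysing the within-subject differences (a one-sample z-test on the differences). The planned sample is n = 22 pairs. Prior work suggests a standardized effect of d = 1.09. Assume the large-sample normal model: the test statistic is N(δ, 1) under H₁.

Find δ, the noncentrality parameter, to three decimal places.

δ = d·√n = 1.09 × √22 = 5.1126

δ ≈ 5.113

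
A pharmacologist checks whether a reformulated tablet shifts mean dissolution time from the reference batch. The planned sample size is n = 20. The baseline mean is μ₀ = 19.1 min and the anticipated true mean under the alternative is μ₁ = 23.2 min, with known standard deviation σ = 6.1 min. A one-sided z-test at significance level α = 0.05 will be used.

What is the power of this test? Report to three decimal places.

Power ≈ 0.913

Standardized effect: d = |μ₁ − μ₀| / σ = |23.2 − 19.1| / 6.1 = 0.6721
Noncentrality parameter: δ = d·√n = 0.6721 × √20 = 3.0059
One-sided α = 0.05 → critical value z_{0.05} = 1.645.
Power = P(Z > 1.645 − δ) = Φ(1.361) = 0.9132.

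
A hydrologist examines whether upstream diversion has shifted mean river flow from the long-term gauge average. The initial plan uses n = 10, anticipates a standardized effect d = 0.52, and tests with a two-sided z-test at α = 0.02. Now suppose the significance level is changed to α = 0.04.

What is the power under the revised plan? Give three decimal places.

δ = d·√n = 0.52 × √10 = 1.6444 (unchanged). New critical value: z_{0.02} = 2.054.
Revised power = Φ(δ − 2.054) + Φ(−δ − 2.054) = Φ(-0.409) + Φ(-3.698) = 0.3411 + 0.0001 = 0.3412.

Power ≈ 0.341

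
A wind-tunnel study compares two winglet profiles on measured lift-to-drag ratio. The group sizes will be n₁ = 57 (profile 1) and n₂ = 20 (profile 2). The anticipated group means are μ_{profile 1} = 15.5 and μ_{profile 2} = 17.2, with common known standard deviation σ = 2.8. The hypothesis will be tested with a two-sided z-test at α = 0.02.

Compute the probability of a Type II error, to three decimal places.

Standardized effect: d = |μ_{profile 1} − μ_{profile 2}| / σ = |15.5 − 17.2| / 2.8 = 0.6071
Noncentrality parameter: δ = d / √(1/n₁ + 1/n₂) = 0.6071 / √(1/57 + 1/20) = 2.3361
Two-sided α = 0.02 → critical value z_{0.01} = 2.326.
Power = Φ(δ − 2.326) + Φ(−δ − 2.326) = Φ(0.010) + Φ(-4.662) = 0.5039 + 0.0000 = 0.5039.
Type II error: β = 1 − power = 1 − 0.5039 = 0.4961.

β ≈ 0.496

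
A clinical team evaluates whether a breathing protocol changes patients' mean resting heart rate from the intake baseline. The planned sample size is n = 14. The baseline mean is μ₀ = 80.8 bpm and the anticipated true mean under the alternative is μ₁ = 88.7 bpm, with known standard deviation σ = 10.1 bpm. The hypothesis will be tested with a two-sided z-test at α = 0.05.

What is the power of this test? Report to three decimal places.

Power ≈ 0.833

Standardized effect: d = |μ₁ − μ₀| / σ = |88.7 − 80.8| / 10.1 = 0.7822
Noncentrality parameter: δ = d·√n = 0.7822 × √14 = 2.9266
Critical value for a two-sided test at α = 0.05: z_{α/2} = 1.960.
Power = Φ(δ − 1.960) + Φ(−δ − 1.960) = Φ(0.967) + Φ(-4.887) = 0.8331 + 0.0000 = 0.8331.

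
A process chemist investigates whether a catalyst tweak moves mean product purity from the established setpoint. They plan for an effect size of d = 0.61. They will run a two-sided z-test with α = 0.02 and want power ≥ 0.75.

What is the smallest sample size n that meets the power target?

For power 0.75 need Φ(δ − z_{0.01}) = 0.75, so δ = z_{0.01} + z_{0.25} = 2.326 + 0.674 = 3.001.
(The Φ(−δ − z_{α/2}) term is vanishingly small for δ > 0 and is dropped in the standard sample-size formula.)
δ = d·√n ⇒ n = (δ/d)² = (3.001 / 0.61)² = 24.20.
Round up to the next whole unit.

n = 25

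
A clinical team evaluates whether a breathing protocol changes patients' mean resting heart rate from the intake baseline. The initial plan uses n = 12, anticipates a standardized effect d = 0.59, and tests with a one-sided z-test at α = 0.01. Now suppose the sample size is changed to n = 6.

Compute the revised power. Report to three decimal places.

Power ≈ 0.189

With n = 6: δ = d·√n = 0.59 × √6 = 1.4452. Critical value z_{0.01} = 2.326.
Revised power = Φ(δ − 2.326) = Φ(-0.881) = 0.1891.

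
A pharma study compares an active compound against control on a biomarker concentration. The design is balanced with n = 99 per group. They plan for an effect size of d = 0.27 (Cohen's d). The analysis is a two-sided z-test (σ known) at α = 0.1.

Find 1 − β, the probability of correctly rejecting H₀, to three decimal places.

Power ≈ 0.601

Noncentrality parameter: δ = d·√(n/2) = 0.27 × √(99/2) = 1.8996
Two-sided α = 0.1 → critical value z_{0.05} = 1.645.
Power = Φ(δ − 1.645) + Φ(−δ − 1.645) = Φ(0.255) + Φ(-3.544) = 0.6005 + 0.0002 = 0.6007.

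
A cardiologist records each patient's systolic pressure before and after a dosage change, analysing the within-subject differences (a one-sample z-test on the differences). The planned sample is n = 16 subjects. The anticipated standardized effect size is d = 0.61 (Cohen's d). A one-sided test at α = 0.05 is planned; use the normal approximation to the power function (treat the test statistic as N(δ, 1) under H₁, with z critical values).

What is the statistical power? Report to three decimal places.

Noncentrality parameter: δ = d·√n = 0.61 × √16 = 2.4400
Critical value for a one-sided test at α = 0.05: z_α = 1.645.
Power = P(Z > 1.645 − δ) = Φ(0.795) = 0.7867.

Power ≈ 0.787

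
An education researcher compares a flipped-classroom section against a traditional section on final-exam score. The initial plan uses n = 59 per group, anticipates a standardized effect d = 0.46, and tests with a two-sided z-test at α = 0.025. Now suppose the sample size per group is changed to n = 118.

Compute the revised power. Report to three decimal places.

With n = 118 per group: δ = d·√(n/2) = 0.46 × √(118/2) = 3.5333. Critical value z_{0.0125} = 2.241.
Revised power = Φ(δ − 2.241) + Φ(−δ − 2.241) = Φ(1.292) + Φ(-5.775) = 0.9018 + 0.0000 = 0.9018.

Power ≈ 0.902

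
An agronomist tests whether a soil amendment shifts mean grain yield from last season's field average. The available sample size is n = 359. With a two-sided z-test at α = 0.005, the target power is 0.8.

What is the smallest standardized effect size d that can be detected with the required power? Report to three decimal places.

Need Φ(δ − 2.807) = 0.8, so δ = 2.807 + 0.842 = 3.649.
(The second rejection-region term Φ(−δ − z_{α/2}) is negligible and dropped.)
δ = d·√n ⇒ d = δ/√n = 3.649/√359 = 0.1926.

d ≈ 0.193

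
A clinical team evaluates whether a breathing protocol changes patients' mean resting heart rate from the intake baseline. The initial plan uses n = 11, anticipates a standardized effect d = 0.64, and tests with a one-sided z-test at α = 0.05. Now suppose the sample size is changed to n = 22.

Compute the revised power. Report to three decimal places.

Power ≈ 0.913

With n = 22: δ = d·√n = 0.64 × √22 = 3.0019. Critical value z_{0.05} = 1.645.
Revised power = P(Z > 1.645 − δ) = Φ(1.357) = 0.9126.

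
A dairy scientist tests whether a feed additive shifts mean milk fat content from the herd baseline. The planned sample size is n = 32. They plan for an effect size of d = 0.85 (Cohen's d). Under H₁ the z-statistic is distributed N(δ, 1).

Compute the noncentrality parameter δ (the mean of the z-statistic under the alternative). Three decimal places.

δ ≈ 4.808

The noncentrality parameter scales effect size by the design's sample-size factor: δ = d·√n = 0.85 × √32 = 4.8083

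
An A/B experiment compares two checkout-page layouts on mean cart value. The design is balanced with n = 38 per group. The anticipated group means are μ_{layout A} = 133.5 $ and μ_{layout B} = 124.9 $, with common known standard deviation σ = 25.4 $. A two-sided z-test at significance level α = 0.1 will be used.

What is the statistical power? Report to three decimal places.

Power ≈ 0.434

Standardized effect: d = |μ_{layout A} − μ_{layout B}| / σ = |133.5 − 124.9| / 25.4 = 0.3386
Noncentrality parameter: δ = d·√(n/2) = 0.3386 × √(38/2) = 1.4758
Two-sided α = 0.1 → critical value z_{0.05} = 1.645.
Power = Φ(δ − 1.645) + Φ(−δ − 1.645) = Φ(-0.169) + Φ(-3.121) = 0.4329 + 0.0009 = 0.4338.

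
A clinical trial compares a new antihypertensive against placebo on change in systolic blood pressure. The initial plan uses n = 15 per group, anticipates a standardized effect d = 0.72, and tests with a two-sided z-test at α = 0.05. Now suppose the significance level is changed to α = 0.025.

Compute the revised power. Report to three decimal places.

Power ≈ 0.394

δ = d·√(n/2) = 0.72 × √(15/2) = 1.9718 (unchanged). New critical value: z_{0.0125} = 2.241.
Revised power = Φ(δ − 2.241) + Φ(−δ − 2.241) = Φ(-0.270) + Φ(-4.213) = 0.3937 + 0.0000 = 0.3937.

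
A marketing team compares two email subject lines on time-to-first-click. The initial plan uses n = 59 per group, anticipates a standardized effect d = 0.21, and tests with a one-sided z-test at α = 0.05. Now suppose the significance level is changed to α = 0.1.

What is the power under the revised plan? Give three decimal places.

δ = d·√(n/2) = 0.21 × √(59/2) = 1.1406 (unchanged). New critical value: z_{0.1} = 1.282.
Revised power = P(Z > 1.282 − δ) = Φ(-0.141) = 0.4440.

Power ≈ 0.444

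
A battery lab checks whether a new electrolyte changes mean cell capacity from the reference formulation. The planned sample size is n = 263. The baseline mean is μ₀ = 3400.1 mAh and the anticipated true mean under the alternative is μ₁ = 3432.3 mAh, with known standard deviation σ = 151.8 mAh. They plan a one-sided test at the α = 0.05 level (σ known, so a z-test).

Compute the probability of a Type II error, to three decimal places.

β ≈ 0.036

Standardized effect: d = |μ₁ − μ₀| / σ = |3432.3 − 3400.1| / 151.8 = 0.2121
Noncentrality parameter: δ = d·√n = 0.2121 × √263 = 3.4400
One-sided α = 0.05 → critical value z_{0.05} = 1.645.
Power = Φ(δ − 1.645) = Φ(1.795) = 0.9637.
Type II error: β = 1 − power = 1 − 0.9637 = 0.0363.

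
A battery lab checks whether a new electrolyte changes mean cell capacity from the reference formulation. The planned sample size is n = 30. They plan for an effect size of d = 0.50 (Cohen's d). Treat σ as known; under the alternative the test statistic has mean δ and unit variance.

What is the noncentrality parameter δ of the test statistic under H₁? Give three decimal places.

δ ≈ 2.739

The noncentrality parameter scales effect size by the design's sample-size factor: δ = d·√n = 0.50 × √30 = 2.7386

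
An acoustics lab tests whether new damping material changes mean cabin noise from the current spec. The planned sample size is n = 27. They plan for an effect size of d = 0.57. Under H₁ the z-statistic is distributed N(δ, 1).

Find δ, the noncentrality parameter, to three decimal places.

δ ≈ 2.962

δ = d·√n = 0.57 × √27 = 2.9618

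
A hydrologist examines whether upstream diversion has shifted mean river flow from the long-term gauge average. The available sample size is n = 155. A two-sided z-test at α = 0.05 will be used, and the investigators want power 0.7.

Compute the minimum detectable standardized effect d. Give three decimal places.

Required noncentrality: δ = z_{0.025} + z_{0.30} = 1.960 + 0.524 = 2.484.
(Lower-tail contribution to power is negligible for δ > 0.)
δ = d·√n ⇒ d = δ/√n = 2.484/√155 = 0.1995.

d ≈ 0.200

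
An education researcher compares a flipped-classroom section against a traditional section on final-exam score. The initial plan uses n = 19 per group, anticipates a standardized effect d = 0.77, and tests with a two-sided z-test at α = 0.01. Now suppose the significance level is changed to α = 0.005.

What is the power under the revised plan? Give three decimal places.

δ = d·√(n/2) = 0.77 × √(19/2) = 2.3733 (unchanged). New critical value: z_{0.0025} = 2.807.
Revised power = Φ(δ − 2.807) + Φ(−δ − 2.807) = Φ(-0.434) + Φ(-5.180) = 0.3322 + 0.0000 = 0.3322.

Power ≈ 0.332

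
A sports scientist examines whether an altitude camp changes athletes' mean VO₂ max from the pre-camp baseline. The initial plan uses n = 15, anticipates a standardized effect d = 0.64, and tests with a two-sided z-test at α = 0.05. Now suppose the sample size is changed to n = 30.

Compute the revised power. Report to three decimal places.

With n = 30: δ = d·√n = 0.64 × √30 = 3.5054. Critical value z_{0.025} = 1.960.
Revised power = Φ(δ − 1.960) + Φ(−δ − 1.960) = Φ(1.545) + Φ(-5.465) = 0.9389 + 0.0000 = 0.9389.

Power ≈ 0.939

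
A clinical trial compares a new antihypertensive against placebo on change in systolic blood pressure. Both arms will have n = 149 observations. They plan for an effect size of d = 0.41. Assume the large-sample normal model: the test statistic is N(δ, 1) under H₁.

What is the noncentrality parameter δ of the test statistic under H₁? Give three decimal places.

The noncentrality parameter scales effect size by the design's sample-size factor: δ = d·√(n/2) = 0.41 × √(149/2) = 3.5388

δ ≈ 3.539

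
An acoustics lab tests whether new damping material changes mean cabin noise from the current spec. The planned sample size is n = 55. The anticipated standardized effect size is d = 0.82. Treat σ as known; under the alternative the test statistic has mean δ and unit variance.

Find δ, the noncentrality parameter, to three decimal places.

δ = d·√n = 0.82 × √55 = 6.0813

δ ≈ 6.081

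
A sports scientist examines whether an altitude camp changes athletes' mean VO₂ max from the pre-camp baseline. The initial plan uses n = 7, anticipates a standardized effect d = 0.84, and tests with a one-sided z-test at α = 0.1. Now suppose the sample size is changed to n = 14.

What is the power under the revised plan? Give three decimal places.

With n = 14: δ = d·√n = 0.84 × √14 = 3.1430. Critical value z_{0.1} = 1.282.
Revised power = P(Z > 1.282 − δ) = Φ(1.861) = 0.9687.

Power ≈ 0.969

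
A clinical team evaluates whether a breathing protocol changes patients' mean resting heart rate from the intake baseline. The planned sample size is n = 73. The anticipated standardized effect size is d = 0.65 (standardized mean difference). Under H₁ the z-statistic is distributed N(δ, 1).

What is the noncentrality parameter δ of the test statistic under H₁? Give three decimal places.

δ ≈ 5.554

The noncentrality parameter scales effect size by the design's sample-size factor: δ = d·√n = 0.65 × √73 = 5.5536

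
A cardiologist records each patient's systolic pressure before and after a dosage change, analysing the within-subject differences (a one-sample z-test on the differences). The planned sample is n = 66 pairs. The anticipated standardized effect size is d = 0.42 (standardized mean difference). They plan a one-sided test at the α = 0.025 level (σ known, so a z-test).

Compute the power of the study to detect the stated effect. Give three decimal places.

Power ≈ 0.927

Noncentrality parameter: δ = d·√n = 0.42 × √66 = 3.4121
One-sided α = 0.025 → critical value z_{0.025} = 1.960.
Power = P(Z > 1.960 − δ) = Φ(1.452) = 0.9268.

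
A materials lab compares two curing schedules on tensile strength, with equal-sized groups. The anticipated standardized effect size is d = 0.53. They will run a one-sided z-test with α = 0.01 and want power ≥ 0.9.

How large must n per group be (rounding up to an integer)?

n = 93 per group

For power 0.9 need Φ(δ − z_{0.01}) = 0.9, so δ = z_{0.01} + z_{0.10} = 2.326 + 1.282 = 3.608.
δ = d·√(n/2) ⇒ n = 2(δ/d)² = 2 × (3.608 / 0.53)² = 92.68.
Round up to the next whole unit.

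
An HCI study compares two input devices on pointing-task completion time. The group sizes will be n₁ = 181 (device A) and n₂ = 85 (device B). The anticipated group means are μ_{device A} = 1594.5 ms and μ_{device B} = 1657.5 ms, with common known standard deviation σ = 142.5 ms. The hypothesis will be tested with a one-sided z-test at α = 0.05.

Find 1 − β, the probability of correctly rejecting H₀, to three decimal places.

Power ≈ 0.957

Standardized effect: d = |μ_{device A} − μ_{device B}| / σ = |1594.5 − 1657.5| / 142.5 = 0.4421
Noncentrality parameter: δ = d / √(1/n₁ + 1/n₂) = 0.4421 / √(1/181 + 1/85) = 3.3623
One-sided α = 0.05 → critical value z_{0.05} = 1.645.
Power = P(Z > 1.645 − δ) = Φ(1.717) = 0.9570.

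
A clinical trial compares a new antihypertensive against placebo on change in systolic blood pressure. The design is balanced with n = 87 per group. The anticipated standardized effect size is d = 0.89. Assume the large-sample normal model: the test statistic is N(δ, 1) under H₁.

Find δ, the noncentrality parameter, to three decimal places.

δ = d·√(n/2) = 0.89 × √(87/2) = 5.8700

δ ≈ 5.870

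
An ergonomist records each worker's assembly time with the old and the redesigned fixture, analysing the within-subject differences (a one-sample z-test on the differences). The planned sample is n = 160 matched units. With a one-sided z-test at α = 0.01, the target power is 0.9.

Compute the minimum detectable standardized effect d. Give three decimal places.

Required noncentrality: δ = z_{0.01} + z_{0.10} = 2.326 + 1.282 = 3.608.
δ = d·√n ⇒ d = δ/√n = 3.608/√160 = 0.2852.

d ≈ 0.285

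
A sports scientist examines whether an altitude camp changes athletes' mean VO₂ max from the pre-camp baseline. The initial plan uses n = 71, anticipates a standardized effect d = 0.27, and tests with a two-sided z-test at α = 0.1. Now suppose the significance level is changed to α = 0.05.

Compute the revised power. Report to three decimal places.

δ = d·√n = 0.27 × √71 = 2.2751 (unchanged). New critical value: z_{0.025} = 1.960.
Revised power = Φ(δ − 1.960) + Φ(−δ − 1.960) = Φ(0.315) + Φ(-4.235) = 0.6237 + 0.0000 = 0.6237.

Power ≈ 0.624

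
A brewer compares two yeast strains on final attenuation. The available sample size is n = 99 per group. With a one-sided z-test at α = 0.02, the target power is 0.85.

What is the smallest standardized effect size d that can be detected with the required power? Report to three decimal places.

d ≈ 0.439

Need Φ(δ − 2.054) = 0.85, so δ = 2.054 + 1.036 = 3.090.
δ = d·√(n/2) ⇒ d = δ/√(n/2) = 3.090/√(99/2) = 0.4392.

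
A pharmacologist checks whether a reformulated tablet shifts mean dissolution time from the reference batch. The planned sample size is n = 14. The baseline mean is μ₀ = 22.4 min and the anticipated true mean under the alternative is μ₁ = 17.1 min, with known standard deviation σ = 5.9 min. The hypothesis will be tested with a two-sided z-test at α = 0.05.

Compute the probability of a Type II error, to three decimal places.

Standardized effect: d = |μ₁ − μ₀| / σ = |17.1 − 22.4| / 5.9 = 0.8983
Noncentrality parameter: δ = d·√n = 0.8983 × √14 = 3.3611
Two-sided α = 0.05 → critical value z_{0.025} = 1.960.
Power = Φ(δ − 1.960) + Φ(−δ − 1.960) = Φ(1.401) + Φ(-5.321) = 0.9194 + 0.0000 = 0.9194.
Type II error: β = 1 − power = 1 − 0.9194 = 0.0806.

β ≈ 0.081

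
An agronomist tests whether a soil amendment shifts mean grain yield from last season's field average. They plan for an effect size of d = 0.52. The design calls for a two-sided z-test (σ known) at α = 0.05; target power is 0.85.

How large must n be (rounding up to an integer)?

Set Φ(δ − 1.960) = 0.85; then δ − 1.960 = Φ⁻¹(0.85) = 1.036, giving δ = 2.996.
(For δ > 0 the lower-tail rejection region contributes negligibly to power, so the one-term inversion is standard.)
δ = d·√n ⇒ n = (δ/d)² = (2.996 / 0.52)² = 33.20.
Round up to the next whole unit.

n = 34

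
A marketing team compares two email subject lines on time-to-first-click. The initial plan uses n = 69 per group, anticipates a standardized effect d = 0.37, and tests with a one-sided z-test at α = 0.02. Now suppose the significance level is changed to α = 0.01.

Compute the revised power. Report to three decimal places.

Power ≈ 0.439

δ = d·√(n/2) = 0.37 × √(69/2) = 2.1733 (unchanged). New critical value: z_{0.01} = 2.326.
Revised power = P(Z > 2.326 − δ) = Φ(-0.153) = 0.4392.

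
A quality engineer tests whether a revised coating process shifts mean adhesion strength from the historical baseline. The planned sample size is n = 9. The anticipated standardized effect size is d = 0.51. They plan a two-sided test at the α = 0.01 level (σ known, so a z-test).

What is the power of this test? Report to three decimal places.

Power ≈ 0.148

Noncentrality parameter: δ = d·√n = 0.51 × √9 = 1.5300
Critical value for a two-sided test at α = 0.01: z_{α/2} = 2.576.
Power = Φ(δ − 2.576) + Φ(−δ − 2.576) = Φ(-1.046) + Φ(-4.106) = 0.1478 + 0.0000 = 0.1478.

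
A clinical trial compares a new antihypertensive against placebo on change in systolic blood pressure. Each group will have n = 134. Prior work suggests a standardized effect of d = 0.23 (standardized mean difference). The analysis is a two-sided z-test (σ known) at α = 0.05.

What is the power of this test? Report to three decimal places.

Power ≈ 0.469

Noncentrality parameter: δ = d·√(n/2) = 0.23 × √(134/2) = 1.8826
Two-sided α = 0.05 → critical value z_{0.025} = 1.960.
Power = Φ(δ − 1.960) + Φ(−δ − 1.960) = Φ(-0.077) + Φ(-3.843) = 0.4692 + 0.0001 = 0.4692.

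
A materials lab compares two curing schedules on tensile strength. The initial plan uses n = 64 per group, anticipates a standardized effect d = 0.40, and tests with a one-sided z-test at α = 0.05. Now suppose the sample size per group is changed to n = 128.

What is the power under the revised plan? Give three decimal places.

With n = 128 per group: δ = d·√(n/2) = 0.40 × √(128/2) = 3.2000. Critical value z_{0.05} = 1.645.
Revised power = P(Z > 1.645 − δ) = Φ(1.555) = 0.9400.

Power ≈ 0.940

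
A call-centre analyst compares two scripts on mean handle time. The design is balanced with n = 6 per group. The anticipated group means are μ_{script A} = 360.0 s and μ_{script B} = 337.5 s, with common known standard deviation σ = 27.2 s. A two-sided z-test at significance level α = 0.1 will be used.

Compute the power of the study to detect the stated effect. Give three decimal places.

Standardized effect: d = |μ_{script A} − μ_{script B}| / σ = |360.0 − 337.5| / 27.2 = 0.8272
Noncentrality parameter: λ = d·√(n/2) = 0.8272 × √(6/2) = 1.4328
Critical value for a two-sided test at α = 0.1: z_{α/2} = 1.645.
Power = Φ(λ − 1.645) + Φ(−λ − 1.645) = Φ(-0.212) + Φ(-3.078) = 0.4160 + 0.0010 = 0.4171.

Power ≈ 0.417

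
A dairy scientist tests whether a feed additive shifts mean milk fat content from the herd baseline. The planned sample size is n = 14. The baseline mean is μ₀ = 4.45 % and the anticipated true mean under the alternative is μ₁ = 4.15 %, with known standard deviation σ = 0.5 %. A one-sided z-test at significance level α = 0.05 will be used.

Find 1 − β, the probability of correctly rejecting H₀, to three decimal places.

Power ≈ 0.726

Standardized effect: d = |μ₁ − μ₀| / σ = |4.15 − 4.45| / 0.5 = 0.6000
Noncentrality parameter: δ = d·√n = 0.6000 × √14 = 2.2450
Critical value for a one-sided test at α = 0.05: z_α = 1.645.
Power = P(Z > 1.645 − δ) = Φ(0.600) = 0.7258.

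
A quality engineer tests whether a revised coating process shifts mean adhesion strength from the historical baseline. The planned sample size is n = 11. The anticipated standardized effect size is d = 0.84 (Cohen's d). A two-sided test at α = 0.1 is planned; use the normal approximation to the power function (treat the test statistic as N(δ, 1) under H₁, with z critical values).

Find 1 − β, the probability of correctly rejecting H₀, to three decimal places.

Noncentrality parameter: δ = d·√n = 0.84 × √11 = 2.7860
Critical value for a two-sided test at α = 0.1: z_{α/2} = 1.645.
Power = Φ(δ − 1.645) + Φ(−δ − 1.645) = Φ(1.141) + Φ(-4.431) = 0.8731 + 0.0000 = 0.8731.

Power ≈ 0.873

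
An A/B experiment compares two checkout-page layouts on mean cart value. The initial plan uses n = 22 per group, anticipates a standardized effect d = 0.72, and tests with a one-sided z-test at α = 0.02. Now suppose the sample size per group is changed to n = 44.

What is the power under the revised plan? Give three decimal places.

Power ≈ 0.907

With n = 44 per group: δ = d·√(n/2) = 0.72 × √(44/2) = 3.3771. Critical value z_{0.02} = 2.054.
Revised power = P(Z > 2.054 − δ) = Φ(1.323) = 0.9071.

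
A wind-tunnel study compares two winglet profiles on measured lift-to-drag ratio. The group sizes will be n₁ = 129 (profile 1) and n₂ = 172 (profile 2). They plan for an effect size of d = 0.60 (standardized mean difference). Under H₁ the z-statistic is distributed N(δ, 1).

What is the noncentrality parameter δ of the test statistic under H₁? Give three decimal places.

δ = d / √(1/n₁ + 1/n₂) = 0.60 / √(1/129 + 1/172) = 5.1514

δ ≈ 5.151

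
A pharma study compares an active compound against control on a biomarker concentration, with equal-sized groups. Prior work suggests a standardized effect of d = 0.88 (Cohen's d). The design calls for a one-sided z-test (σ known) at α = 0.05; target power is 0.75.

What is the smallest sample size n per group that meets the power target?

Set Φ(δ − 1.645) = 0.75; then δ − 1.645 = Φ⁻¹(0.75) = 0.674, giving δ = 2.319.
δ = d·√(n/2) ⇒ n = 2(δ/d)² = 2 × (2.319 / 0.88)² = 13.89.
Round up to the next whole unit.

n = 14 per group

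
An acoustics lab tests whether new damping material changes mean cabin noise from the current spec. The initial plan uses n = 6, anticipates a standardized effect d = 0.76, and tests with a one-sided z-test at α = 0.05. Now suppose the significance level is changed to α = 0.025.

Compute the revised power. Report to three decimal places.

δ = d·√n = 0.76 × √6 = 1.8616 (unchanged). New critical value: z_{0.025} = 1.960.
Revised power = Φ(δ − 1.960) = Φ(-0.098) = 0.4608.

Power ≈ 0.461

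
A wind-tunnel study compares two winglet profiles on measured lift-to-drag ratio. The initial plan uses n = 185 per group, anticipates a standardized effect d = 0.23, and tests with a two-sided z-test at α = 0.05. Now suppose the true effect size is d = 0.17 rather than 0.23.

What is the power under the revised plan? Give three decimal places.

Power ≈ 0.373

With d = 0.17: δ = d·√(n/2) = 0.17 × √(185/2) = 1.6350. Critical value z_{0.025} = 1.960.
Revised power = Φ(δ − 1.960) + Φ(−δ − 1.960) = Φ(-0.325) + Φ(-3.595) = 0.3726 + 0.0002 = 0.3728.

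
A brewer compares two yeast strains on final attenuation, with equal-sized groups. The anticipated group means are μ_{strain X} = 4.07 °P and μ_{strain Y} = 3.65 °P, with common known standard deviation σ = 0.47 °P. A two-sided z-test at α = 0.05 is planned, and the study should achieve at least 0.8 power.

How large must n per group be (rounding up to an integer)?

Standardized effect: d = |μ_{strain X} − μ_{strain Y}| / σ = |4.07 − 3.65| / 0.47 = 0.8936
For power 0.8 need Φ(δ − z_{0.025}) = 0.8, so δ = z_{0.025} + z_{0.20} = 1.960 + 0.842 = 2.802.
(Ignoring the negligible lower-tail rejection probability gives the usual closed-form inversion.)
δ = d·√(n/2) ⇒ n = 2(δ/d)² = 2 × (2.802 / 0.8936)² = 19.66.
Round up to the next whole unit.

n = 20 per group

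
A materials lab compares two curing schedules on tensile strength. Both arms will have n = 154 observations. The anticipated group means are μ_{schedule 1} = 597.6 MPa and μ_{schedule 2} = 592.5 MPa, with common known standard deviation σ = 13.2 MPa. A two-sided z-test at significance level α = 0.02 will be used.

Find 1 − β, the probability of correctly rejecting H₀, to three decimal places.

Power ≈ 0.856

Standardized effect: d = |μ_{schedule 1} − μ_{schedule 2}| / σ = |597.6 − 592.5| / 13.2 = 0.3864
Noncentrality parameter: δ = d·√(n/2) = 0.3864 × √(154/2) = 3.3903
Two-sided α = 0.02 → critical value z_{0.01} = 2.326.
Power = Φ(δ − 2.326) + Φ(−δ − 2.326) = Φ(1.064) + Φ(-5.717) = 0.8563 + 0.0000 = 0.8563.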